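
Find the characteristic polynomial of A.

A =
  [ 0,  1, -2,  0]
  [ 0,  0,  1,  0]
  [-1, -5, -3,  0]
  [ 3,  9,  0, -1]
x^4 + 4*x^3 + 6*x^2 + 4*x + 1

Expanding det(x·I − A) (e.g. by cofactor expansion or by noting that A is similar to its Jordan form J, which has the same characteristic polynomial as A) gives
  χ_A(x) = x^4 + 4*x^3 + 6*x^2 + 4*x + 1
which factors as (x + 1)^4. The eigenvalues (with algebraic multiplicities) are λ = -1 with multiplicity 4.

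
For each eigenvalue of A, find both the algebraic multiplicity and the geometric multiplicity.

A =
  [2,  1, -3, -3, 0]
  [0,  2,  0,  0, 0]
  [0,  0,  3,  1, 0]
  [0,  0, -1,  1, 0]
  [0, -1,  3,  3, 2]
λ = 2: alg = 5, geom = 3

Step 1 — factor the characteristic polynomial to read off the algebraic multiplicities:
  χ_A(x) = (x - 2)^5

Step 2 — compute geometric multiplicities via the rank-nullity identity g(λ) = n − rank(A − λI):
  rank(A − (2)·I) = 2, so dim ker(A − (2)·I) = n − 2 = 3

Summary:
  λ = 2: algebraic multiplicity = 5, geometric multiplicity = 3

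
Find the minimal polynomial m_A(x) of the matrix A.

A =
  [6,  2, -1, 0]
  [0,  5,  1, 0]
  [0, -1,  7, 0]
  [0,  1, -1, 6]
x^3 - 18*x^2 + 108*x - 216

The characteristic polynomial is χ_A(x) = (x - 6)^4, so the eigenvalues are known. The minimal polynomial is
  m_A(x) = Π_λ (x − λ)^{k_λ}
where k_λ is the size of the *largest* Jordan block for λ (equivalently, the smallest k with (A − λI)^k v = 0 for every generalised eigenvector v of λ).

  λ = 6: largest Jordan block has size 3, contributing (x − 6)^3

So m_A(x) = (x - 6)^3 = x^3 - 18*x^2 + 108*x - 216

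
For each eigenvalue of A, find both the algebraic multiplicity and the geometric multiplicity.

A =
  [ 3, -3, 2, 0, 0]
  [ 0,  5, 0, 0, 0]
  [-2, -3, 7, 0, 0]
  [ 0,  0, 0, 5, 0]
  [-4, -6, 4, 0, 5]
λ = 5: alg = 5, geom = 4

Step 1 — factor the characteristic polynomial to read off the algebraic multiplicities:
  χ_A(x) = (x - 5)^5

Step 2 — compute geometric multiplicities via the rank-nullity identity g(λ) = n − rank(A − λI):
  rank(A − (5)·I) = 1, so dim ker(A − (5)·I) = n − 1 = 4

Summary:
  λ = 5: algebraic multiplicity = 5, geometric multiplicity = 4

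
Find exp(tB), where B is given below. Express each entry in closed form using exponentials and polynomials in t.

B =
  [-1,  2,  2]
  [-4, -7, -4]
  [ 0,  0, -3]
e^{tB} =
  [2*exp(-3*t) - exp(-5*t), exp(-3*t) - exp(-5*t), exp(-3*t) - exp(-5*t)]
  [-2*exp(-3*t) + 2*exp(-5*t), -exp(-3*t) + 2*exp(-5*t), -2*exp(-3*t) + 2*exp(-5*t)]
  [0, 0, exp(-3*t)]

Strategy: write B = P · J · P⁻¹ where J is a Jordan canonical form, so e^{tB} = P · e^{tJ} · P⁻¹, and e^{tJ} can be computed block-by-block.

B has Jordan form
J =
  [-5,  0,  0]
  [ 0, -3,  0]
  [ 0,  0, -3]
(up to reordering of blocks).

Per-block formulas:
  For a 1×1 block at λ = -5: exp(t · [-5]) = [e^(-5t)].
  For a 1×1 block at λ = -3: exp(t · [-3]) = [e^(-3t)].

After assembling e^{tJ} and conjugating by P, we get:

e^{tB} =
  [2*exp(-3*t) - exp(-5*t), exp(-3*t) - exp(-5*t), exp(-3*t) - exp(-5*t)]
  [-2*exp(-3*t) + 2*exp(-5*t), -exp(-3*t) + 2*exp(-5*t), -2*exp(-3*t) + 2*exp(-5*t)]
  [0, 0, exp(-3*t)]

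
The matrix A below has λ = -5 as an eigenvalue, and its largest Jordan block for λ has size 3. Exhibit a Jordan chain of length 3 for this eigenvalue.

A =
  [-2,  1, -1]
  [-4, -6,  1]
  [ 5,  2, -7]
A Jordan chain for λ = -5 of length 3:
v_1 = (0, -3, -3)ᵀ
v_2 = (3, -4, 5)ᵀ
v_3 = (1, 0, 0)ᵀ

Let N = A − (-5)·I. We want v_3 with N^3 v_3 = 0 but N^2 v_3 ≠ 0; then v_{j-1} := N · v_j for j = 3, …, 2.

Pick v_3 = (1, 0, 0)ᵀ.
Then v_2 = N · v_3 = (3, -4, 5)ᵀ.
Then v_1 = N · v_2 = (0, -3, -3)ᵀ.

Sanity check: (A − (-5)·I) v_1 = (0, 0, 0)ᵀ = 0. ✓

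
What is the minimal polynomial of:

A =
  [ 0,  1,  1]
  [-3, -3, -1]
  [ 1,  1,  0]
x^3 + 3*x^2 + 3*x + 1

The characteristic polynomial is χ_A(x) = (x + 1)^3, so the eigenvalues are known. The minimal polynomial is
  m_A(x) = Π_λ (x − λ)^{k_λ}
where k_λ is the size of the *largest* Jordan block for λ (equivalently, the smallest k with (A − λI)^k v = 0 for every generalised eigenvector v of λ).

  λ = -1: largest Jordan block has size 3, contributing (x + 1)^3

So m_A(x) = (x + 1)^3 = x^3 + 3*x^2 + 3*x + 1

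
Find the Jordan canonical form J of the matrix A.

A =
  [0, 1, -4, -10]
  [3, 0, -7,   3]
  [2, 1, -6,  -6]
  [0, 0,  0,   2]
J_3(-2) ⊕ J_1(2)

The characteristic polynomial is
  det(x·I − A) = x^4 + 4*x^3 - 16*x - 16 = (x - 2)*(x + 2)^3

Eigenvalues and multiplicities (the geometric multiplicity of λ is n − rank(A − λI), which equals the number of Jordan blocks for λ):
  λ = -2: algebraic multiplicity = 3, geometric multiplicity = 1
  λ = 2: algebraic multiplicity = 1, geometric multiplicity = 1

Determining the block sizes for each eigenvalue:
  λ = -2: one block (gm = 1), so the single block has size am = 3 → block sizes [3]
  λ = 2: one block (gm = 1), so the single block has size am = 1 → block sizes [1]

Assembling the blocks gives a Jordan form
J =
  [-2,  1,  0, 0]
  [ 0, -2,  1, 0]
  [ 0,  0, -2, 0]
  [ 0,  0,  0, 2]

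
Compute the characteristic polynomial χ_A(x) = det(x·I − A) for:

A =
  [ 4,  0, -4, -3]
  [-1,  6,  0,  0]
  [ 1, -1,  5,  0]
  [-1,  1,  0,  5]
x^4 - 20*x^3 + 150*x^2 - 500*x + 625

Expanding det(x·I − A) (e.g. by cofactor expansion or by noting that A is similar to its Jordan form J, which has the same characteristic polynomial as A) gives
  χ_A(x) = x^4 - 20*x^3 + 150*x^2 - 500*x + 625
which factors as (x - 5)^4. The eigenvalues (with algebraic multiplicities) are λ = 5 with multiplicity 4.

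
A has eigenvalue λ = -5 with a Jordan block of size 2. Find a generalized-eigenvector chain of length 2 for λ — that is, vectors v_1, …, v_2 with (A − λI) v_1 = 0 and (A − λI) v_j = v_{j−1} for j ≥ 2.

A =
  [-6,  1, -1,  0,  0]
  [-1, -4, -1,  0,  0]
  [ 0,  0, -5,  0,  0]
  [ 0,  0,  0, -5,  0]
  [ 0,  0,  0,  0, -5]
A Jordan chain for λ = -5 of length 2:
v_1 = (-1, -1, 0, 0, 0)ᵀ
v_2 = (1, 0, 0, 0, 0)ᵀ

Let N = A − (-5)·I. We want v_2 with N^2 v_2 = 0 but N^1 v_2 ≠ 0; then v_{j-1} := N · v_j for j = 2, …, 2.

Pick v_2 = (1, 0, 0, 0, 0)ᵀ.
Then v_1 = N · v_2 = (-1, -1, 0, 0, 0)ᵀ.

Sanity check: (A − (-5)·I) v_1 = (0, 0, 0, 0, 0)ᵀ = 0. ✓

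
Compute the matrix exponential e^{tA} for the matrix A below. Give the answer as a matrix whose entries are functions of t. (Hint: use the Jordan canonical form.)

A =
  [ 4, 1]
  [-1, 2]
e^{tA} =
  [t*exp(3*t) + exp(3*t), t*exp(3*t)]
  [-t*exp(3*t), -t*exp(3*t) + exp(3*t)]

Strategy: write A = P · J · P⁻¹ where J is a Jordan canonical form, so e^{tA} = P · e^{tJ} · P⁻¹, and e^{tJ} can be computed block-by-block.

A has Jordan form
J =
  [3, 1]
  [0, 3]
(up to reordering of blocks).

Per-block formulas:
  For a 2×2 Jordan block J_2(3): exp(t · J_2(3)) = e^(3t)·(I + t·N), where N is the 2×2 nilpotent shift.

After assembling e^{tJ} and conjugating by P, we get:

e^{tA} =
  [t*exp(3*t) + exp(3*t), t*exp(3*t)]
  [-t*exp(3*t), -t*exp(3*t) + exp(3*t)]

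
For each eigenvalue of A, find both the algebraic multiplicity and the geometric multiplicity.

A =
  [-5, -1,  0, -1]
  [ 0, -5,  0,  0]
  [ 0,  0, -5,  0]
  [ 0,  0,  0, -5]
λ = -5: alg = 4, geom = 3

Step 1 — factor the characteristic polynomial to read off the algebraic multiplicities:
  χ_A(x) = (x + 5)^4

Step 2 — compute geometric multiplicities via the rank-nullity identity g(λ) = n − rank(A − λI):
  rank(A − (-5)·I) = 1, so dim ker(A − (-5)·I) = n − 1 = 3

Summary:
  λ = -5: algebraic multiplicity = 4, geometric multiplicity = 3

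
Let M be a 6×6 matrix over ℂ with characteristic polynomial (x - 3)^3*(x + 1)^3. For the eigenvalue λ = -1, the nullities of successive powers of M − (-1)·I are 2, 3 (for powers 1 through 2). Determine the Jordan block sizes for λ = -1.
Block sizes for λ = -1: [2, 1]

From the dimensions of kernels of powers, the number of Jordan blocks of size at least j is d_j − d_{j−1} where d_j = dim ker(N^j) (with d_0 = 0). Computing the differences gives [2, 1].
The number of blocks of size exactly k is (#blocks of size ≥ k) − (#blocks of size ≥ k + 1), so the partition is: 1 block(s) of size 1, 1 block(s) of size 2.
In nonincreasing order the block sizes are [2, 1].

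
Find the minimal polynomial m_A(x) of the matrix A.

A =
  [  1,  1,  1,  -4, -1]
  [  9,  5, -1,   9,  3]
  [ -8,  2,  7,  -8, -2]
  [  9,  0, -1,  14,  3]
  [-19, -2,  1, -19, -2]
x^3 - 15*x^2 + 75*x - 125

The characteristic polynomial is χ_A(x) = (x - 5)^5, so the eigenvalues are known. The minimal polynomial is
  m_A(x) = Π_λ (x − λ)^{k_λ}
where k_λ is the size of the *largest* Jordan block for λ (equivalently, the smallest k with (A − λI)^k v = 0 for every generalised eigenvector v of λ).

  λ = 5: largest Jordan block has size 3, contributing (x − 5)^3

So m_A(x) = (x - 5)^3 = x^3 - 15*x^2 + 75*x - 125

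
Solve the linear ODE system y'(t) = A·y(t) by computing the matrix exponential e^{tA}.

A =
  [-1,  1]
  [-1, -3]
e^{tA} =
  [t*exp(-2*t) + exp(-2*t), t*exp(-2*t)]
  [-t*exp(-2*t), -t*exp(-2*t) + exp(-2*t)]

Strategy: write A = P · J · P⁻¹ where J is a Jordan canonical form, so e^{tA} = P · e^{tJ} · P⁻¹, and e^{tJ} can be computed block-by-block.

A has Jordan form
J =
  [-2,  1]
  [ 0, -2]
(up to reordering of blocks).

Per-block formulas:
  For a 2×2 Jordan block J_2(-2): exp(t · J_2(-2)) = e^(-2t)·(I + t·N), where N is the 2×2 nilpotent shift.

After assembling e^{tJ} and conjugating by P, we get:

e^{tA} =
  [t*exp(-2*t) + exp(-2*t), t*exp(-2*t)]
  [-t*exp(-2*t), -t*exp(-2*t) + exp(-2*t)]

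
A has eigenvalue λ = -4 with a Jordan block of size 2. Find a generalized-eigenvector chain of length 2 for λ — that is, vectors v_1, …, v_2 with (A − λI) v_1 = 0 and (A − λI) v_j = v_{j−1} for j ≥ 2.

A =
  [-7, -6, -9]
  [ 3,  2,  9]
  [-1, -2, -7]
A Jordan chain for λ = -4 of length 2:
v_1 = (-3, 3, -1)ᵀ
v_2 = (1, 0, 0)ᵀ

Let N = A − (-4)·I. We want v_2 with N^2 v_2 = 0 but N^1 v_2 ≠ 0; then v_{j-1} := N · v_j for j = 2, …, 2.

Pick v_2 = (1, 0, 0)ᵀ.
Then v_1 = N · v_2 = (-3, 3, -1)ᵀ.

Sanity check: (A − (-4)·I) v_1 = (0, 0, 0)ᵀ = 0. ✓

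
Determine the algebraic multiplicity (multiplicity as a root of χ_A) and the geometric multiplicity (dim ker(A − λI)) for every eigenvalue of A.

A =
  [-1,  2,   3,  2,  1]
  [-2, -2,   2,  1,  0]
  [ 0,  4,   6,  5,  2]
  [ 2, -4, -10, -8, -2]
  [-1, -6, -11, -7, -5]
λ = -2: alg = 5, geom = 3

Step 1 — factor the characteristic polynomial to read off the algebraic multiplicities:
  χ_A(x) = (x + 2)^5

Step 2 — compute geometric multiplicities via the rank-nullity identity g(λ) = n − rank(A − λI):
  rank(A − (-2)·I) = 2, so dim ker(A − (-2)·I) = n − 2 = 3

Summary:
  λ = -2: algebraic multiplicity = 5, geometric multiplicity = 3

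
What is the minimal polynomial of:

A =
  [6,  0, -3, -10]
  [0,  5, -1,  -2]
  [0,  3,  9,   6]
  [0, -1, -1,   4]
x^3 - 18*x^2 + 108*x - 216

The characteristic polynomial is χ_A(x) = (x - 6)^4, so the eigenvalues are known. The minimal polynomial is
  m_A(x) = Π_λ (x − λ)^{k_λ}
where k_λ is the size of the *largest* Jordan block for λ (equivalently, the smallest k with (A − λI)^k v = 0 for every generalised eigenvector v of λ).

  λ = 6: largest Jordan block has size 3, contributing (x − 6)^3

So m_A(x) = (x - 6)^3 = x^3 - 18*x^2 + 108*x - 216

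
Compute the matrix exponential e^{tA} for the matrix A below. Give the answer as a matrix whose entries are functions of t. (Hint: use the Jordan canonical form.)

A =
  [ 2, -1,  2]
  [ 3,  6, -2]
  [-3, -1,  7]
e^{tA} =
  [-3*t*exp(5*t) + exp(5*t), -t*exp(5*t), 2*t*exp(5*t)]
  [3*t*exp(5*t), t*exp(5*t) + exp(5*t), -2*t*exp(5*t)]
  [-3*t*exp(5*t), -t*exp(5*t), 2*t*exp(5*t) + exp(5*t)]

Strategy: write A = P · J · P⁻¹ where J is a Jordan canonical form, so e^{tA} = P · e^{tJ} · P⁻¹, and e^{tJ} can be computed block-by-block.

A has Jordan form
J =
  [5, 1, 0]
  [0, 5, 0]
  [0, 0, 5]
(up to reordering of blocks).

Per-block formulas:
  For a 2×2 Jordan block J_2(5): exp(t · J_2(5)) = e^(5t)·(I + t·N), where N is the 2×2 nilpotent shift.
  For a 1×1 block at λ = 5: exp(t · [5]) = [e^(5t)].

After assembling e^{tJ} and conjugating by P, we get:

e^{tA} =
  [-3*t*exp(5*t) + exp(5*t), -t*exp(5*t), 2*t*exp(5*t)]
  [3*t*exp(5*t), t*exp(5*t) + exp(5*t), -2*t*exp(5*t)]
  [-3*t*exp(5*t), -t*exp(5*t), 2*t*exp(5*t) + exp(5*t)]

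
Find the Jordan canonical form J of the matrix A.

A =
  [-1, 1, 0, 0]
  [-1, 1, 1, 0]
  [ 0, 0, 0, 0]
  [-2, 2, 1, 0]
J_3(0) ⊕ J_1(0)

The characteristic polynomial is
  det(x·I − A) = x^4

Eigenvalues and multiplicities (the geometric multiplicity of λ is n − rank(A − λI), which equals the number of Jordan blocks for λ):
  λ = 0: algebraic multiplicity = 4, geometric multiplicity = 2

Determining the block sizes for each eigenvalue:
  λ = 0: with am = 4 and gm = 2, the partition is not yet determined (e.g. several partitions of 4 into 2 parts exist). Let N = A − (0)·I. Computing rank(N^1) = 2, rank(N^2) = 1, rank(N^3) = 0; the number of blocks of size ≥ j is rank(N^{j−1}) − rank(N^j), giving [2, 1, 1]. So we have 1 block(s) of size 3, 1 block(s) of size 1 → block sizes [3, 1]

Assembling the blocks gives a Jordan form
J =
  [0, 1, 0, 0]
  [0, 0, 1, 0]
  [0, 0, 0, 0]
  [0, 0, 0, 0]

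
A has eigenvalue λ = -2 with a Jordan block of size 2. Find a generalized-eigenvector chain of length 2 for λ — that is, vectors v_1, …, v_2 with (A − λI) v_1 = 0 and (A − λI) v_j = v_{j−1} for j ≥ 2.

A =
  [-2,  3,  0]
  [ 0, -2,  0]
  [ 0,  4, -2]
A Jordan chain for λ = -2 of length 2:
v_1 = (3, 0, 4)ᵀ
v_2 = (0, 1, 0)ᵀ

Let N = A − (-2)·I. We want v_2 with N^2 v_2 = 0 but N^1 v_2 ≠ 0; then v_{j-1} := N · v_j for j = 2, …, 2.

Pick v_2 = (0, 1, 0)ᵀ.
Then v_1 = N · v_2 = (3, 0, 4)ᵀ.

Sanity check: (A − (-2)·I) v_1 = (0, 0, 0)ᵀ = 0. ✓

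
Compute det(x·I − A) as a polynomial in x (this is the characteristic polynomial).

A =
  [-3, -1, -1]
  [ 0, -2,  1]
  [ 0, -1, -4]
x^3 + 9*x^2 + 27*x + 27

Expanding det(x·I − A) (e.g. by cofactor expansion or by noting that A is similar to its Jordan form J, which has the same characteristic polynomial as A) gives
  χ_A(x) = x^3 + 9*x^2 + 27*x + 27
which factors as (x + 3)^3. The eigenvalues (with algebraic multiplicities) are λ = -3 with multiplicity 3.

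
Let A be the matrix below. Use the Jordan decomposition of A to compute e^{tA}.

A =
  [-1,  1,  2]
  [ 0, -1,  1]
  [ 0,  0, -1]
e^{tA} =
  [exp(-t), t*exp(-t), t^2*exp(-t)/2 + 2*t*exp(-t)]
  [0, exp(-t), t*exp(-t)]
  [0, 0, exp(-t)]

Strategy: write A = P · J · P⁻¹ where J is a Jordan canonical form, so e^{tA} = P · e^{tJ} · P⁻¹, and e^{tJ} can be computed block-by-block.

A has Jordan form
J =
  [-1,  1,  0]
  [ 0, -1,  1]
  [ 0,  0, -1]
(up to reordering of blocks).

Per-block formulas:
  For a 3×3 Jordan block J_3(-1): exp(t · J_3(-1)) = e^(-1t)·(I + t·N + (t^2/2)·N^2), where N is the 3×3 nilpotent shift.

After assembling e^{tJ} and conjugating by P, we get:

e^{tA} =
  [exp(-t), t*exp(-t), t^2*exp(-t)/2 + 2*t*exp(-t)]
  [0, exp(-t), t*exp(-t)]
  [0, 0, exp(-t)]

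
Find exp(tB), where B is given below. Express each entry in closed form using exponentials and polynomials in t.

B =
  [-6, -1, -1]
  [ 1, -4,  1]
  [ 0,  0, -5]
e^{tB} =
  [-t*exp(-5*t) + exp(-5*t), -t*exp(-5*t), -t*exp(-5*t)]
  [t*exp(-5*t), t*exp(-5*t) + exp(-5*t), t*exp(-5*t)]
  [0, 0, exp(-5*t)]

Strategy: write B = P · J · P⁻¹ where J is a Jordan canonical form, so e^{tB} = P · e^{tJ} · P⁻¹, and e^{tJ} can be computed block-by-block.

B has Jordan form
J =
  [-5,  1,  0]
  [ 0, -5,  0]
  [ 0,  0, -5]
(up to reordering of blocks).

Per-block formulas:
  For a 1×1 block at λ = -5: exp(t · [-5]) = [e^(-5t)].
  For a 2×2 Jordan block J_2(-5): exp(t · J_2(-5)) = e^(-5t)·(I + t·N), where N is the 2×2 nilpotent shift.

After assembling e^{tJ} and conjugating by P, we get:

e^{tB} =
  [-t*exp(-5*t) + exp(-5*t), -t*exp(-5*t), -t*exp(-5*t)]
  [t*exp(-5*t), t*exp(-5*t) + exp(-5*t), t*exp(-5*t)]
  [0, 0, exp(-5*t)]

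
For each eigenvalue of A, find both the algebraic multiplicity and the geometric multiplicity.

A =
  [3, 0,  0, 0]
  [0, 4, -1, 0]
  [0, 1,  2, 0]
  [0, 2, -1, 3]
λ = 3: alg = 4, geom = 2

Step 1 — factor the characteristic polynomial to read off the algebraic multiplicities:
  χ_A(x) = (x - 3)^4

Step 2 — compute geometric multiplicities via the rank-nullity identity g(λ) = n − rank(A − λI):
  rank(A − (3)·I) = 2, so dim ker(A − (3)·I) = n − 2 = 2

Summary:
  λ = 3: algebraic multiplicity = 4, geometric multiplicity = 2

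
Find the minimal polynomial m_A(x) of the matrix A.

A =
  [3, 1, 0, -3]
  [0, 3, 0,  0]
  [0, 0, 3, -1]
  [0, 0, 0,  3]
x^2 - 6*x + 9

The characteristic polynomial is χ_A(x) = (x - 3)^4, so the eigenvalues are known. The minimal polynomial is
  m_A(x) = Π_λ (x − λ)^{k_λ}
where k_λ is the size of the *largest* Jordan block for λ (equivalently, the smallest k with (A − λI)^k v = 0 for every generalised eigenvector v of λ).

  λ = 3: largest Jordan block has size 2, contributing (x − 3)^2

So m_A(x) = (x - 3)^2 = x^2 - 6*x + 9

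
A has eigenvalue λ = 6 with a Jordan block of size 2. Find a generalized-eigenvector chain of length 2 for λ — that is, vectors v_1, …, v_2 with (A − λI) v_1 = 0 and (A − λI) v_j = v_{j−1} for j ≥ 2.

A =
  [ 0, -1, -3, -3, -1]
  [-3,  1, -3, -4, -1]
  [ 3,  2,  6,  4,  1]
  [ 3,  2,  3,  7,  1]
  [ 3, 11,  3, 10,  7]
A Jordan chain for λ = 6 of length 2:
v_1 = (-1, -1, 1, 1, 1)ᵀ
v_2 = (1, 1, -1, -1, 0)ᵀ

Let N = A − (6)·I. We want v_2 with N^2 v_2 = 0 but N^1 v_2 ≠ 0; then v_{j-1} := N · v_j for j = 2, …, 2.

Pick v_2 = (1, 1, -1, -1, 0)ᵀ.
Then v_1 = N · v_2 = (-1, -1, 1, 1, 1)ᵀ.

Sanity check: (A − (6)·I) v_1 = (0, 0, 0, 0, 0)ᵀ = 0. ✓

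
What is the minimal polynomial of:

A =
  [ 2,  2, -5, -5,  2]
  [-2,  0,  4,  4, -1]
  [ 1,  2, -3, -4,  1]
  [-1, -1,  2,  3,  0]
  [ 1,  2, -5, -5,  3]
x^3 - 3*x^2 + 3*x - 1

The characteristic polynomial is χ_A(x) = (x - 1)^5, so the eigenvalues are known. The minimal polynomial is
  m_A(x) = Π_λ (x − λ)^{k_λ}
where k_λ is the size of the *largest* Jordan block for λ (equivalently, the smallest k with (A − λI)^k v = 0 for every generalised eigenvector v of λ).

  λ = 1: largest Jordan block has size 3, contributing (x − 1)^3

So m_A(x) = (x - 1)^3 = x^3 - 3*x^2 + 3*x - 1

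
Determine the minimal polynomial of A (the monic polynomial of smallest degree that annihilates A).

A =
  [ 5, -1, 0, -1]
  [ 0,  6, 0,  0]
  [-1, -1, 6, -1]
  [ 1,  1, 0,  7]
x^2 - 12*x + 36

The characteristic polynomial is χ_A(x) = (x - 6)^4, so the eigenvalues are known. The minimal polynomial is
  m_A(x) = Π_λ (x − λ)^{k_λ}
where k_λ is the size of the *largest* Jordan block for λ (equivalently, the smallest k with (A − λI)^k v = 0 for every generalised eigenvector v of λ).

  λ = 6: largest Jordan block has size 2, contributing (x − 6)^2

So m_A(x) = (x - 6)^2 = x^2 - 12*x + 36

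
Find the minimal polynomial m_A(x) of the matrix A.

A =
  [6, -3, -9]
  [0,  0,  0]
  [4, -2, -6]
x^2

The characteristic polynomial is χ_A(x) = x^3, so the eigenvalues are known. The minimal polynomial is
  m_A(x) = Π_λ (x − λ)^{k_λ}
where k_λ is the size of the *largest* Jordan block for λ (equivalently, the smallest k with (A − λI)^k v = 0 for every generalised eigenvector v of λ).

  λ = 0: largest Jordan block has size 2, contributing (x − 0)^2

So m_A(x) = x^2 = x^2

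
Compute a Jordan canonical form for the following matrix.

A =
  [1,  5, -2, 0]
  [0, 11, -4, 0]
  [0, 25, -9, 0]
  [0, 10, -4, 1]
J_2(1) ⊕ J_1(1) ⊕ J_1(1)

The characteristic polynomial is
  det(x·I − A) = x^4 - 4*x^3 + 6*x^2 - 4*x + 1 = (x - 1)^4

Eigenvalues and multiplicities (the geometric multiplicity of λ is n − rank(A − λI), which equals the number of Jordan blocks for λ):
  λ = 1: algebraic multiplicity = 4, geometric multiplicity = 3

Determining the block sizes for each eigenvalue:
  λ = 1: 3 blocks summing to 4 forces exactly one block of size 2 and the rest size 1 → block sizes [2, 1, 1]

Assembling the blocks gives a Jordan form
J =
  [1, 1, 0, 0]
  [0, 1, 0, 0]
  [0, 0, 1, 0]
  [0, 0, 0, 1]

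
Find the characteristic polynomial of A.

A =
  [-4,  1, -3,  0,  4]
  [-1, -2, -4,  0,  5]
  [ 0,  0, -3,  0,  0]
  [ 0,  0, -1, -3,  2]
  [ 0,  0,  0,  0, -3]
x^5 + 15*x^4 + 90*x^3 + 270*x^2 + 405*x + 243

Expanding det(x·I − A) (e.g. by cofactor expansion or by noting that A is similar to its Jordan form J, which has the same characteristic polynomial as A) gives
  χ_A(x) = x^5 + 15*x^4 + 90*x^3 + 270*x^2 + 405*x + 243
which factors as (x + 3)^5. The eigenvalues (with algebraic multiplicities) are λ = -3 with multiplicity 5.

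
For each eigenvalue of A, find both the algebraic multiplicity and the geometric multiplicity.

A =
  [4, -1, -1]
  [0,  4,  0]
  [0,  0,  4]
λ = 4: alg = 3, geom = 2

Step 1 — factor the characteristic polynomial to read off the algebraic multiplicities:
  χ_A(x) = (x - 4)^3

Step 2 — compute geometric multiplicities via the rank-nullity identity g(λ) = n − rank(A − λI):
  rank(A − (4)·I) = 1, so dim ker(A − (4)·I) = n − 1 = 2

Summary:
  λ = 4: algebraic multiplicity = 3, geometric multiplicity = 2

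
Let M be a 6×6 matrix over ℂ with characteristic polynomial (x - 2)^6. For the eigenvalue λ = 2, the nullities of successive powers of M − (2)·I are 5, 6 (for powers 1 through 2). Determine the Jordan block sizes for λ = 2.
Block sizes for λ = 2: [2, 1, 1, 1, 1]

From the dimensions of kernels of powers, the number of Jordan blocks of size at least j is d_j − d_{j−1} where d_j = dim ker(N^j) (with d_0 = 0). Computing the differences gives [5, 1].
The number of blocks of size exactly k is (#blocks of size ≥ k) − (#blocks of size ≥ k + 1), so the partition is: 4 block(s) of size 1, 1 block(s) of size 2.
In nonincreasing order the block sizes are [2, 1, 1, 1, 1].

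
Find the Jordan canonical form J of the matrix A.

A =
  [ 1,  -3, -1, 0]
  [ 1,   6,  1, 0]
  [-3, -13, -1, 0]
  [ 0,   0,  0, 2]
J_3(2) ⊕ J_1(2)

The characteristic polynomial is
  det(x·I − A) = x^4 - 8*x^3 + 24*x^2 - 32*x + 16 = (x - 2)^4

Eigenvalues and multiplicities (the geometric multiplicity of λ is n − rank(A − λI), which equals the number of Jordan blocks for λ):
  λ = 2: algebraic multiplicity = 4, geometric multiplicity = 2

Determining the block sizes for each eigenvalue:
  λ = 2: with am = 4 and gm = 2, the partition is not yet determined (e.g. several partitions of 4 into 2 parts exist). Let N = A − (2)·I. Computing rank(N^1) = 2, rank(N^2) = 1, rank(N^3) = 0; the number of blocks of size ≥ j is rank(N^{j−1}) − rank(N^j), giving [2, 1, 1]. So we have 1 block(s) of size 3, 1 block(s) of size 1 → block sizes [3, 1]

Assembling the blocks gives a Jordan form
J =
  [2, 1, 0, 0]
  [0, 2, 1, 0]
  [0, 0, 2, 0]
  [0, 0, 0, 2]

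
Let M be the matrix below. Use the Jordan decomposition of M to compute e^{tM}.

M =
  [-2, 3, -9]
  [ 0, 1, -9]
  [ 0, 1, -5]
e^{tM} =
  [exp(-2*t), 3*t*exp(-2*t), -9*t*exp(-2*t)]
  [0, 3*t*exp(-2*t) + exp(-2*t), -9*t*exp(-2*t)]
  [0, t*exp(-2*t), -3*t*exp(-2*t) + exp(-2*t)]

Strategy: write M = P · J · P⁻¹ where J is a Jordan canonical form, so e^{tM} = P · e^{tJ} · P⁻¹, and e^{tJ} can be computed block-by-block.

M has Jordan form
J =
  [-2,  1,  0]
  [ 0, -2,  0]
  [ 0,  0, -2]
(up to reordering of blocks).

Per-block formulas:
  For a 1×1 block at λ = -2: exp(t · [-2]) = [e^(-2t)].
  For a 2×2 Jordan block J_2(-2): exp(t · J_2(-2)) = e^(-2t)·(I + t·N), where N is the 2×2 nilpotent shift.

After assembling e^{tJ} and conjugating by P, we get:

e^{tM} =
  [exp(-2*t), 3*t*exp(-2*t), -9*t*exp(-2*t)]
  [0, 3*t*exp(-2*t) + exp(-2*t), -9*t*exp(-2*t)]
  [0, t*exp(-2*t), -3*t*exp(-2*t) + exp(-2*t)]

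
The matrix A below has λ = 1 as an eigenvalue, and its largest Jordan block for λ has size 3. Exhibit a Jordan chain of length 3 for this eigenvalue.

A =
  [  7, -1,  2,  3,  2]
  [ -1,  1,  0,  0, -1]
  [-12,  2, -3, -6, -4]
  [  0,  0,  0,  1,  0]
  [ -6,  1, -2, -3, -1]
A Jordan chain for λ = 1 of length 3:
v_1 = (1, 0, -2, 0, -1)ᵀ
v_2 = (6, -1, -12, 0, -6)ᵀ
v_3 = (1, 0, 0, 0, 0)ᵀ

Let N = A − (1)·I. We want v_3 with N^3 v_3 = 0 but N^2 v_3 ≠ 0; then v_{j-1} := N · v_j for j = 3, …, 2.

Pick v_3 = (1, 0, 0, 0, 0)ᵀ.
Then v_2 = N · v_3 = (6, -1, -12, 0, -6)ᵀ.
Then v_1 = N · v_2 = (1, 0, -2, 0, -1)ᵀ.

Sanity check: (A − (1)·I) v_1 = (0, 0, 0, 0, 0)ᵀ = 0. ✓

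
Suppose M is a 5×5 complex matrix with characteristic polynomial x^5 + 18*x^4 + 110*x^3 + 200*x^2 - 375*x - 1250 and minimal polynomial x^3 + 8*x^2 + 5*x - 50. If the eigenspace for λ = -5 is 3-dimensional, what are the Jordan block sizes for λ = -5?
Block sizes for λ = -5: [2, 1, 1]

Step 1 — from the characteristic polynomial, algebraic multiplicity of λ = -5 is 4. From dim ker(M − (-5)·I) = 3, there are exactly 3 Jordan blocks for λ = -5.
Step 2 — from the minimal polynomial, the factor (x + 5)^2 tells us the largest block for λ = -5 has size 2.
Step 3 — with total size 4, 3 blocks, and largest block 2, the block sizes (in nonincreasing order) are [2, 1, 1].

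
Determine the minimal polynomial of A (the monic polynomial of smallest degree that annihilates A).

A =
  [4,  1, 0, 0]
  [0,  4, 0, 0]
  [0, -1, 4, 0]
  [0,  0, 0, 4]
x^2 - 8*x + 16

The characteristic polynomial is χ_A(x) = (x - 4)^4, so the eigenvalues are known. The minimal polynomial is
  m_A(x) = Π_λ (x − λ)^{k_λ}
where k_λ is the size of the *largest* Jordan block for λ (equivalently, the smallest k with (A − λI)^k v = 0 for every generalised eigenvector v of λ).

  λ = 4: largest Jordan block has size 2, contributing (x − 4)^2

So m_A(x) = (x - 4)^2 = x^2 - 8*x + 16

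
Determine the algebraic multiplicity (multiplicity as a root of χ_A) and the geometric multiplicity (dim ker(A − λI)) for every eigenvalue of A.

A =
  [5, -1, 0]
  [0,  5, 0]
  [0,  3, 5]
λ = 5: alg = 3, geom = 2

Step 1 — factor the characteristic polynomial to read off the algebraic multiplicities:
  χ_A(x) = (x - 5)^3

Step 2 — compute geometric multiplicities via the rank-nullity identity g(λ) = n − rank(A − λI):
  rank(A − (5)·I) = 1, so dim ker(A − (5)·I) = n − 1 = 2

Summary:
  λ = 5: algebraic multiplicity = 3, geometric multiplicity = 2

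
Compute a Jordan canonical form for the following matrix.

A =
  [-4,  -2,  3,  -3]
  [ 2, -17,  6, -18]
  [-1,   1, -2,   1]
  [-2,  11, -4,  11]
J_2(-3) ⊕ J_2(-3)

The characteristic polynomial is
  det(x·I − A) = x^4 + 12*x^3 + 54*x^2 + 108*x + 81 = (x + 3)^4

Eigenvalues and multiplicities (the geometric multiplicity of λ is n − rank(A − λI), which equals the number of Jordan blocks for λ):
  λ = -3: algebraic multiplicity = 4, geometric multiplicity = 2

Determining the block sizes for each eigenvalue:
  λ = -3: with am = 4 and gm = 2, the partition is not yet determined (e.g. several partitions of 4 into 2 parts exist). Let N = A − (-3)·I. Computing rank(N^1) = 2, rank(N^2) = 0; the number of blocks of size ≥ j is rank(N^{j−1}) − rank(N^j), giving [2, 2]. So we have 2 block(s) of size 2 → block sizes [2, 2]

Assembling the blocks gives a Jordan form
J =
  [-3,  1,  0,  0]
  [ 0, -3,  0,  0]
  [ 0,  0, -3,  1]
  [ 0,  0,  0, -3]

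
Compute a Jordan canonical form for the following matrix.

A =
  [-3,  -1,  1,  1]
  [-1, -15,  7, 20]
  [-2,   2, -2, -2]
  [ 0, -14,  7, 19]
J_3(-2) ⊕ J_1(5)

The characteristic polynomial is
  det(x·I − A) = x^4 + x^3 - 18*x^2 - 52*x - 40 = (x - 5)*(x + 2)^3

Eigenvalues and multiplicities (the geometric multiplicity of λ is n − rank(A − λI), which equals the number of Jordan blocks for λ):
  λ = -2: algebraic multiplicity = 3, geometric multiplicity = 1
  λ = 5: algebraic multiplicity = 1, geometric multiplicity = 1

Determining the block sizes for each eigenvalue:
  λ = -2: one block (gm = 1), so the single block has size am = 3 → block sizes [3]
  λ = 5: one block (gm = 1), so the single block has size am = 1 → block sizes [1]

Assembling the blocks gives a Jordan form
J =
  [-2,  1,  0, 0]
  [ 0, -2,  1, 0]
  [ 0,  0, -2, 0]
  [ 0,  0,  0, 5]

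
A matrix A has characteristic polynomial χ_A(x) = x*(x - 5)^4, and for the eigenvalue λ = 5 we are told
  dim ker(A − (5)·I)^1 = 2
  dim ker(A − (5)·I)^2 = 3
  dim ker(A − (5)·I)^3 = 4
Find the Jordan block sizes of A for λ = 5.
Block sizes for λ = 5: [3, 1]

From the dimensions of kernels of powers, the number of Jordan blocks of size at least j is d_j − d_{j−1} where d_j = dim ker(N^j) (with d_0 = 0). Computing the differences gives [2, 1, 1].
The number of blocks of size exactly k is (#blocks of size ≥ k) − (#blocks of size ≥ k + 1), so the partition is: 1 block(s) of size 1, 1 block(s) of size 3.
In nonincreasing order the block sizes are [3, 1].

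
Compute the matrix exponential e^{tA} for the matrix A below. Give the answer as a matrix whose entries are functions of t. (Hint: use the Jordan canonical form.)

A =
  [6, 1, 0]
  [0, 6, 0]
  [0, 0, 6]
e^{tA} =
  [exp(6*t), t*exp(6*t), 0]
  [0, exp(6*t), 0]
  [0, 0, exp(6*t)]

Strategy: write A = P · J · P⁻¹ where J is a Jordan canonical form, so e^{tA} = P · e^{tJ} · P⁻¹, and e^{tJ} can be computed block-by-block.

A has Jordan form
J =
  [6, 1, 0]
  [0, 6, 0]
  [0, 0, 6]
(up to reordering of blocks).

Per-block formulas:
  For a 1×1 block at λ = 6: exp(t · [6]) = [e^(6t)].
  For a 2×2 Jordan block J_2(6): exp(t · J_2(6)) = e^(6t)·(I + t·N), where N is the 2×2 nilpotent shift.

After assembling e^{tJ} and conjugating by P, we get:

e^{tA} =
  [exp(6*t), t*exp(6*t), 0]
  [0, exp(6*t), 0]
  [0, 0, exp(6*t)]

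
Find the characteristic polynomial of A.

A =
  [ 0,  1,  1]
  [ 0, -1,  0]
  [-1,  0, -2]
x^3 + 3*x^2 + 3*x + 1

Expanding det(x·I − A) (e.g. by cofactor expansion or by noting that A is similar to its Jordan form J, which has the same characteristic polynomial as A) gives
  χ_A(x) = x^3 + 3*x^2 + 3*x + 1
which factors as (x + 1)^3. The eigenvalues (with algebraic multiplicities) are λ = -1 with multiplicity 3.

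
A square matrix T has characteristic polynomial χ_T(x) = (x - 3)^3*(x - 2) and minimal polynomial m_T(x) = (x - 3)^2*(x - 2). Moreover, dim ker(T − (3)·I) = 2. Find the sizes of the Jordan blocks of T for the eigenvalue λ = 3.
Block sizes for λ = 3: [2, 1]

Step 1 — from the characteristic polynomial, algebraic multiplicity of λ = 3 is 3. From dim ker(T − (3)·I) = 2, there are exactly 2 Jordan blocks for λ = 3.
Step 2 — from the minimal polynomial, the factor (x − 3)^2 tells us the largest block for λ = 3 has size 2.
Step 3 — with total size 3, 2 blocks, and largest block 2, the block sizes (in nonincreasing order) are [2, 1].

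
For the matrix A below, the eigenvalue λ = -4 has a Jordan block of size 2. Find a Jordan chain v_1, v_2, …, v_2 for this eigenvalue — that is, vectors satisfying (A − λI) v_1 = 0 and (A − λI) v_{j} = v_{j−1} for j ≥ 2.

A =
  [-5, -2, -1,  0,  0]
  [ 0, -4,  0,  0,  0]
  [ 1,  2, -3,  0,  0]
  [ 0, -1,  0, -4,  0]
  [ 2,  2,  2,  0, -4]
A Jordan chain for λ = -4 of length 2:
v_1 = (-1, 0, 1, 0, 2)ᵀ
v_2 = (1, 0, 0, 0, 0)ᵀ

Let N = A − (-4)·I. We want v_2 with N^2 v_2 = 0 but N^1 v_2 ≠ 0; then v_{j-1} := N · v_j for j = 2, …, 2.

Pick v_2 = (1, 0, 0, 0, 0)ᵀ.
Then v_1 = N · v_2 = (-1, 0, 1, 0, 2)ᵀ.

Sanity check: (A − (-4)·I) v_1 = (0, 0, 0, 0, 0)ᵀ = 0. ✓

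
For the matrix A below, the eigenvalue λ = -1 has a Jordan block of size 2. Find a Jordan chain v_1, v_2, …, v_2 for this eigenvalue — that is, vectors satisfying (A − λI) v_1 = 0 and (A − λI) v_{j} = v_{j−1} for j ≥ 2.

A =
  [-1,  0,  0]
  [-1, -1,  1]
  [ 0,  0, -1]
A Jordan chain for λ = -1 of length 2:
v_1 = (0, -1, 0)ᵀ
v_2 = (1, 0, 0)ᵀ

Let N = A − (-1)·I. We want v_2 with N^2 v_2 = 0 but N^1 v_2 ≠ 0; then v_{j-1} := N · v_j for j = 2, …, 2.

Pick v_2 = (1, 0, 0)ᵀ.
Then v_1 = N · v_2 = (0, -1, 0)ᵀ.

Sanity check: (A − (-1)·I) v_1 = (0, 0, 0)ᵀ = 0. ✓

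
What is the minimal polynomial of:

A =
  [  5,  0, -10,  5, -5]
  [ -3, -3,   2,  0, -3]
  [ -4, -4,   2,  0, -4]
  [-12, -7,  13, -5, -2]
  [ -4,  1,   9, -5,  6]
x^4 - 5*x^3

The characteristic polynomial is χ_A(x) = x^4*(x - 5), so the eigenvalues are known. The minimal polynomial is
  m_A(x) = Π_λ (x − λ)^{k_λ}
where k_λ is the size of the *largest* Jordan block for λ (equivalently, the smallest k with (A − λI)^k v = 0 for every generalised eigenvector v of λ).

  λ = 0: largest Jordan block has size 3, contributing (x − 0)^3
  λ = 5: largest Jordan block has size 1, contributing (x − 5)

So m_A(x) = x^3*(x - 5) = x^4 - 5*x^3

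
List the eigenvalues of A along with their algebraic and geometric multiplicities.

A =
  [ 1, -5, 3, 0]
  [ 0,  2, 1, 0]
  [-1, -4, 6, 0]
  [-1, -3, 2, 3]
λ = 3: alg = 4, geom = 2

Step 1 — factor the characteristic polynomial to read off the algebraic multiplicities:
  χ_A(x) = (x - 3)^4

Step 2 — compute geometric multiplicities via the rank-nullity identity g(λ) = n − rank(A − λI):
  rank(A − (3)·I) = 2, so dim ker(A − (3)·I) = n − 2 = 2

Summary:
  λ = 3: algebraic multiplicity = 4, geometric multiplicity = 2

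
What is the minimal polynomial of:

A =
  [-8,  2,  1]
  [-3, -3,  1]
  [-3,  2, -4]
x^2 + 10*x + 25

The characteristic polynomial is χ_A(x) = (x + 5)^3, so the eigenvalues are known. The minimal polynomial is
  m_A(x) = Π_λ (x − λ)^{k_λ}
where k_λ is the size of the *largest* Jordan block for λ (equivalently, the smallest k with (A − λI)^k v = 0 for every generalised eigenvector v of λ).

  λ = -5: largest Jordan block has size 2, contributing (x + 5)^2

So m_A(x) = (x + 5)^2 = x^2 + 10*x + 25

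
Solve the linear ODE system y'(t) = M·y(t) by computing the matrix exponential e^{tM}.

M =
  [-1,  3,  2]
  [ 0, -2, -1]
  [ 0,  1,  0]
e^{tM} =
  [exp(-t), -t^2*exp(-t)/2 + 3*t*exp(-t), -t^2*exp(-t)/2 + 2*t*exp(-t)]
  [0, -t*exp(-t) + exp(-t), -t*exp(-t)]
  [0, t*exp(-t), t*exp(-t) + exp(-t)]

Strategy: write M = P · J · P⁻¹ where J is a Jordan canonical form, so e^{tM} = P · e^{tJ} · P⁻¹, and e^{tJ} can be computed block-by-block.

M has Jordan form
J =
  [-1,  1,  0]
  [ 0, -1,  1]
  [ 0,  0, -1]
(up to reordering of blocks).

Per-block formulas:
  For a 3×3 Jordan block J_3(-1): exp(t · J_3(-1)) = e^(-1t)·(I + t·N + (t^2/2)·N^2), where N is the 3×3 nilpotent shift.

After assembling e^{tJ} and conjugating by P, we get:

e^{tM} =
  [exp(-t), -t^2*exp(-t)/2 + 3*t*exp(-t), -t^2*exp(-t)/2 + 2*t*exp(-t)]
  [0, -t*exp(-t) + exp(-t), -t*exp(-t)]
  [0, t*exp(-t), t*exp(-t) + exp(-t)]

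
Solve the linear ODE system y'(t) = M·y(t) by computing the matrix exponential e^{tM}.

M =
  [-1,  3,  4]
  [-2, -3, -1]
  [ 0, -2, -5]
e^{tM} =
  [-t^2*exp(-3*t) + 2*t*exp(-3*t) + exp(-3*t), -t^2*exp(-3*t) + 3*t*exp(-3*t), -3*t^2*exp(-3*t)/2 + 4*t*exp(-3*t)]
  [-2*t^2*exp(-3*t) - 2*t*exp(-3*t), -2*t^2*exp(-3*t) + exp(-3*t), -3*t^2*exp(-3*t) - t*exp(-3*t)]
  [2*t^2*exp(-3*t), 2*t^2*exp(-3*t) - 2*t*exp(-3*t), 3*t^2*exp(-3*t) - 2*t*exp(-3*t) + exp(-3*t)]

Strategy: write M = P · J · P⁻¹ where J is a Jordan canonical form, so e^{tM} = P · e^{tJ} · P⁻¹, and e^{tJ} can be computed block-by-block.

M has Jordan form
J =
  [-3,  1,  0]
  [ 0, -3,  1]
  [ 0,  0, -3]
(up to reordering of blocks).

Per-block formulas:
  For a 3×3 Jordan block J_3(-3): exp(t · J_3(-3)) = e^(-3t)·(I + t·N + (t^2/2)·N^2), where N is the 3×3 nilpotent shift.

After assembling e^{tJ} and conjugating by P, we get:

e^{tM} =
  [-t^2*exp(-3*t) + 2*t*exp(-3*t) + exp(-3*t), -t^2*exp(-3*t) + 3*t*exp(-3*t), -3*t^2*exp(-3*t)/2 + 4*t*exp(-3*t)]
  [-2*t^2*exp(-3*t) - 2*t*exp(-3*t), -2*t^2*exp(-3*t) + exp(-3*t), -3*t^2*exp(-3*t) - t*exp(-3*t)]
  [2*t^2*exp(-3*t), 2*t^2*exp(-3*t) - 2*t*exp(-3*t), 3*t^2*exp(-3*t) - 2*t*exp(-3*t) + exp(-3*t)]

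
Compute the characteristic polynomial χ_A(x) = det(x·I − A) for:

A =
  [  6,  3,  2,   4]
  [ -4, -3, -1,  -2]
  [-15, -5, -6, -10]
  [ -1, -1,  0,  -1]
x^4 + 4*x^3 + 6*x^2 + 4*x + 1

Expanding det(x·I − A) (e.g. by cofactor expansion or by noting that A is similar to its Jordan form J, which has the same characteristic polynomial as A) gives
  χ_A(x) = x^4 + 4*x^3 + 6*x^2 + 4*x + 1
which factors as (x + 1)^4. The eigenvalues (with algebraic multiplicities) are λ = -1 with multiplicity 4.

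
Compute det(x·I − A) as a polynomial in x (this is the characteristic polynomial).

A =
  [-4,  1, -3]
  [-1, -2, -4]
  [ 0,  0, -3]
x^3 + 9*x^2 + 27*x + 27

Expanding det(x·I − A) (e.g. by cofactor expansion or by noting that A is similar to its Jordan form J, which has the same characteristic polynomial as A) gives
  χ_A(x) = x^3 + 9*x^2 + 27*x + 27
which factors as (x + 3)^3. The eigenvalues (with algebraic multiplicities) are λ = -3 with multiplicity 3.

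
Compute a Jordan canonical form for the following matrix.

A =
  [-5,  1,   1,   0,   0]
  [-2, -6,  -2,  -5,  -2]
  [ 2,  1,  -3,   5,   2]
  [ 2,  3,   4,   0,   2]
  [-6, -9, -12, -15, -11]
J_2(-5) ⊕ J_2(-5) ⊕ J_1(-5)

The characteristic polynomial is
  det(x·I − A) = x^5 + 25*x^4 + 250*x^3 + 1250*x^2 + 3125*x + 3125 = (x + 5)^5

Eigenvalues and multiplicities (the geometric multiplicity of λ is n − rank(A − λI), which equals the number of Jordan blocks for λ):
  λ = -5: algebraic multiplicity = 5, geometric multiplicity = 3

Determining the block sizes for each eigenvalue:
  λ = -5: with am = 5 and gm = 3, the partition is not yet determined (e.g. several partitions of 5 into 3 parts exist). Let N = A − (-5)·I. Computing rank(N^1) = 2, rank(N^2) = 0; the number of blocks of size ≥ j is rank(N^{j−1}) − rank(N^j), giving [3, 2]. So we have 2 block(s) of size 2, 1 block(s) of size 1 → block sizes [2, 2, 1]

Assembling the blocks gives a Jordan form
J =
  [-5,  1,  0,  0,  0]
  [ 0, -5,  0,  0,  0]
  [ 0,  0, -5,  1,  0]
  [ 0,  0,  0, -5,  0]
  [ 0,  0,  0,  0, -5]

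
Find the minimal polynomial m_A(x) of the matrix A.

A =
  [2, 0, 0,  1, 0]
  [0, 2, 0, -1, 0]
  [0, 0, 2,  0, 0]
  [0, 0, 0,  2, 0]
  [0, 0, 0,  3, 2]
x^2 - 4*x + 4

The characteristic polynomial is χ_A(x) = (x - 2)^5, so the eigenvalues are known. The minimal polynomial is
  m_A(x) = Π_λ (x − λ)^{k_λ}
where k_λ is the size of the *largest* Jordan block for λ (equivalently, the smallest k with (A − λI)^k v = 0 for every generalised eigenvector v of λ).

  λ = 2: largest Jordan block has size 2, contributing (x − 2)^2

So m_A(x) = (x - 2)^2 = x^2 - 4*x + 4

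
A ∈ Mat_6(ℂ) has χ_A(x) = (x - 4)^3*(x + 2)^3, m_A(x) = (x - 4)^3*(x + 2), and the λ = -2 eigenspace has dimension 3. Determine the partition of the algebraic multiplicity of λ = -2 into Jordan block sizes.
Block sizes for λ = -2: [1, 1, 1]

Step 1 — from the characteristic polynomial, algebraic multiplicity of λ = -2 is 3. From dim ker(A − (-2)·I) = 3, there are exactly 3 Jordan blocks for λ = -2.
Step 2 — from the minimal polynomial, the factor (x + 2) tells us the largest block for λ = -2 has size 1.
Step 3 — with total size 3, 3 blocks, and largest block 1, the block sizes (in nonincreasing order) are [1, 1, 1].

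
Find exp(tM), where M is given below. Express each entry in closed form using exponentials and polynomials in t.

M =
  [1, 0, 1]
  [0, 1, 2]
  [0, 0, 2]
e^{tM} =
  [exp(t), 0, exp(2*t) - exp(t)]
  [0, exp(t), 2*exp(2*t) - 2*exp(t)]
  [0, 0, exp(2*t)]

Strategy: write M = P · J · P⁻¹ where J is a Jordan canonical form, so e^{tM} = P · e^{tJ} · P⁻¹, and e^{tJ} can be computed block-by-block.

M has Jordan form
J =
  [1, 0, 0]
  [0, 1, 0]
  [0, 0, 2]
(up to reordering of blocks).

Per-block formulas:
  For a 1×1 block at λ = 2: exp(t · [2]) = [e^(2t)].
  For a 1×1 block at λ = 1: exp(t · [1]) = [e^(1t)].

After assembling e^{tJ} and conjugating by P, we get:

e^{tM} =
  [exp(t), 0, exp(2*t) - exp(t)]
  [0, exp(t), 2*exp(2*t) - 2*exp(t)]
  [0, 0, exp(2*t)]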